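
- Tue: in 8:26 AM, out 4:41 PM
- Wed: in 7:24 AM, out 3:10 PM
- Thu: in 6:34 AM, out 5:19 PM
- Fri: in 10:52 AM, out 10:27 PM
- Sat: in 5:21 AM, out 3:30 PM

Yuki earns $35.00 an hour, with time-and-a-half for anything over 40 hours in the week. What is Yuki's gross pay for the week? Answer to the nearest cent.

$1846.25

Tue: 8:26 AM–4:41 PM = 8 h 15 min
Wed: 7:24 AM–3:10 PM = 7 h 46 min
Thu: 6:34 AM–5:19 PM = 10 h 45 min
Fri: 10:52 AM–10:27 PM = 11 h 35 min
Sat: 5:21 AM–3:30 PM = 10 h 9 min
Total worked: 48 h 30 min = 2910 min.
Regular 40 h 0 min = 2400 min at $35.00/h; overtime 8 h 30 min = 510 min at $52.50/h.
Pay = (2400 × $35.00 + 510 × $52.50) ÷ 60 = $1846.25.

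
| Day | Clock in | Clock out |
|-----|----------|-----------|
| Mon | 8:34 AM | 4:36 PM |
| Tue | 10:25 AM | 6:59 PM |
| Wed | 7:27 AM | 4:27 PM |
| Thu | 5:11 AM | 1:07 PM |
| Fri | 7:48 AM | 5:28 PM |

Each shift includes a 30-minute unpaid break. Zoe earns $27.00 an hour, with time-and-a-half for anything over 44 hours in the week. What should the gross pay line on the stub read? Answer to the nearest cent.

$1098.90

Mon: 8:34 AM–4:36 PM = 8 h 2 min; less 30 min break → 7 h 32 min
Tue: 10:25 AM–6:59 PM = 8 h 34 min; less 30 min break → 8 h 4 min
Wed: 7:27 AM–4:27 PM = 9 h 0 min; less 30 min break → 8 h 30 min
Thu: 5:11 AM–1:07 PM = 7 h 56 min; less 30 min break → 7 h 26 min
Fri: 7:48 AM–5:28 PM = 9 h 40 min; less 30 min break → 9 h 10 min
Total worked: 40 h 42 min = 2442 min.
Regular 40 h 42 min = 2442 min at $27.00/h; overtime 0 h 0 min = 0 min at $40.50/h.
Pay = (2442 × $27.00 + 0 × $40.50) ÷ 60 = $1098.90.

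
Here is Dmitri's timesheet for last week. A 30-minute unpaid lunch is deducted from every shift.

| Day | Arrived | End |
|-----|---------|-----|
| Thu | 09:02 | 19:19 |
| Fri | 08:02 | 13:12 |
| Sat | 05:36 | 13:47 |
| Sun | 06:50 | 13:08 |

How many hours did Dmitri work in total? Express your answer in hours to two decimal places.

Thu: 09:02–19:19 = 10 h 17 min; less 30 min break → 9 h 47 min
Fri: 08:02–13:12 = 5 h 10 min; less 30 min break → 4 h 40 min
Sat: 05:36–13:47 = 8 h 11 min; less 30 min break → 7 h 41 min
Sun: 06:50–13:08 = 6 h 18 min; less 30 min break → 5 h 48 min
Total: 9 h 47 min + 4 h 40 min + 7 h 41 min + 5 h 48 min = 27 h 56 min.

27.93 hours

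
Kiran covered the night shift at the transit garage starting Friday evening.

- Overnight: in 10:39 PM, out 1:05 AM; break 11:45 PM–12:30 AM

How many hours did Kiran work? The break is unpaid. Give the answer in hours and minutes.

1 h 41 min

Overnight: 10:39 PM → midnight = 1 h 21 min; midnight → 1:05 AM = 1 h 5 min; span 2 h 26 min; less 45 min break → 1 h 41 min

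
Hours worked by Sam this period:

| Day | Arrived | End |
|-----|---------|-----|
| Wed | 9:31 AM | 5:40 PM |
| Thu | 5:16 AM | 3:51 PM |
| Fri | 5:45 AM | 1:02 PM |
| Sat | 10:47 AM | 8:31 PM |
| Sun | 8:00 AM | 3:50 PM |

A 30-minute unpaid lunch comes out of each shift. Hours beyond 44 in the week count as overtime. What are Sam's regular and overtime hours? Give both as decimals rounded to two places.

Regular 41.08 hours, overtime 0.00 hours

Wed: 9:31 AM–5:40 PM = 8 h 9 min; less 30 min break → 7 h 39 min
Thu: 5:16 AM–3:51 PM = 10 h 35 min; less 30 min break → 10 h 5 min
Fri: 5:45 AM–1:02 PM = 7 h 17 min; less 30 min break → 6 h 47 min
Sat: 10:47 AM–8:31 PM = 9 h 44 min; less 30 min break → 9 h 14 min
Sun: 8:00 AM–3:50 PM = 7 h 50 min; less 30 min break → 7 h 20 min
Total worked: 41 h 5 min = 41.08 h.
Threshold 44 h → overtime 0 h 0 min, regular 41 h 5 min.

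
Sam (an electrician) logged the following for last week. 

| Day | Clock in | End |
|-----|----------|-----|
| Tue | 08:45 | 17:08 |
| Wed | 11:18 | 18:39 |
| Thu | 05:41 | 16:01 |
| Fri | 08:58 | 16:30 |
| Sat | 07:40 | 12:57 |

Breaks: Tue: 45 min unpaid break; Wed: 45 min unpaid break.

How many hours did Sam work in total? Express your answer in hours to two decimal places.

37.38 hours

Tue: 08:45–17:08 = 8 h 23 min; less 45 min break → 7 h 38 min
Wed: 11:18–18:39 = 7 h 21 min; less 45 min break → 6 h 36 min
Thu: 05:41–16:01 = 10 h 20 min
Fri: 08:58–16:30 = 7 h 32 min
Sat: 07:40–12:57 = 5 h 17 min
Total: 7 h 38 min + 6 h 36 min + 10 h 20 min + 7 h 32 min + 5 h 17 min = 37 h 23 min.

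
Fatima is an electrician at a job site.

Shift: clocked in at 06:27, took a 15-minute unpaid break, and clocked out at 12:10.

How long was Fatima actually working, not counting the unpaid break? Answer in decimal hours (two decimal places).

5.47 hours

Shift: 06:27–12:10 = 5 h 43 min; less 15 min break → 5 h 28 min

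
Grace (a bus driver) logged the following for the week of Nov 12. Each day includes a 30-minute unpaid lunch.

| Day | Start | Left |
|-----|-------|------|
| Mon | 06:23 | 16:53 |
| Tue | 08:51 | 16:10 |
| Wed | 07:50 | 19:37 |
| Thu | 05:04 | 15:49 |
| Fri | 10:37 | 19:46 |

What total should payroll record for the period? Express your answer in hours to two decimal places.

47.00 hours

Mon: 06:23–16:53 = 10 h 30 min; less 30 min break → 10 h 0 min
Tue: 08:51–16:10 = 7 h 19 min; less 30 min break → 6 h 49 min
Wed: 07:50–19:37 = 11 h 47 min; less 30 min break → 11 h 17 min
Thu: 05:04–15:49 = 10 h 45 min; less 30 min break → 10 h 15 min
Fri: 10:37–19:46 = 9 h 9 min; less 30 min break → 8 h 39 min
Total: 10 h 0 min + 6 h 49 min + 11 h 17 min + 10 h 15 min + 8 h 39 min = 47 h 0 min.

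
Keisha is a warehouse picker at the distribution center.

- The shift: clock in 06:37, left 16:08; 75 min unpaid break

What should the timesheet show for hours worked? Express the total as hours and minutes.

8 h 16 min

The shift: 06:37–16:08 = 9 h 31 min; less 75 min break → 8 h 16 min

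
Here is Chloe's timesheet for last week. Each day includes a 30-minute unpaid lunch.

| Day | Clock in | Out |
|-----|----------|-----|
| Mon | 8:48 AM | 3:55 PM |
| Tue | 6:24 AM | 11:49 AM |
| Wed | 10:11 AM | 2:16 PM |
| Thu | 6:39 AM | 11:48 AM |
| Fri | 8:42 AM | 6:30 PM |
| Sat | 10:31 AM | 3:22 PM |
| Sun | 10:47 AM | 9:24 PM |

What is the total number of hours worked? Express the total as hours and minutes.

43 h 32 min

Mon: 8:48 AM–3:55 PM = 7 h 7 min; less 30 min break → 6 h 37 min
Tue: 6:24 AM–11:49 AM = 5 h 25 min; less 30 min break → 4 h 55 min
Wed: 10:11 AM–2:16 PM = 4 h 5 min; less 30 min break → 3 h 35 min
Thu: 6:39 AM–11:48 AM = 5 h 9 min; less 30 min break → 4 h 39 min
Fri: 8:42 AM–6:30 PM = 9 h 48 min; less 30 min break → 9 h 18 min
Sat: 10:31 AM–3:22 PM = 4 h 51 min; less 30 min break → 4 h 21 min
Sun: 10:47 AM–9:24 PM = 10 h 37 min; less 30 min break → 10 h 7 min
Total: 6 h 37 min + 4 h 55 min + 3 h 35 min + 4 h 39 min + 9 h 18 min + 4 h 21 min + 10 h 7 min = 43 h 32 min.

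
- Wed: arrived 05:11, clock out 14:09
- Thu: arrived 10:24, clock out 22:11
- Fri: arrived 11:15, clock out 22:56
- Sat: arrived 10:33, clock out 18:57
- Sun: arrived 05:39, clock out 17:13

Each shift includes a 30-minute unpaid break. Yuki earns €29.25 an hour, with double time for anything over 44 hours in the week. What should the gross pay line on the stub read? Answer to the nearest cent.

€1632.15

Wed: 05:11–14:09 = 8 h 58 min; less 30 min break → 8 h 28 min
Thu: 10:24–22:11 = 11 h 47 min; less 30 min break → 11 h 17 min
Fri: 11:15–22:56 = 11 h 41 min; less 30 min break → 11 h 11 min
Sat: 10:33–18:57 = 8 h 24 min; less 30 min break → 7 h 54 min
Sun: 05:39–17:13 = 11 h 34 min; less 30 min break → 11 h 4 min
Total worked: 49 h 54 min = 2994 min.
Regular 44 h 0 min = 2640 min at €29.25/h; overtime 5 h 54 min = 354 min at €58.50/h.
Pay = (2640 × €29.25 + 354 × €58.50) ÷ 60 = €1632.15.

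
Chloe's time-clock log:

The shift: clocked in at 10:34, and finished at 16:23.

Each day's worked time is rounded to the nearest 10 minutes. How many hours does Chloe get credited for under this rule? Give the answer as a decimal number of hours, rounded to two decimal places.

5.83 hours

The shift: 10:34–16:23 = 5 h 49 min → rounds to 5 h 50 min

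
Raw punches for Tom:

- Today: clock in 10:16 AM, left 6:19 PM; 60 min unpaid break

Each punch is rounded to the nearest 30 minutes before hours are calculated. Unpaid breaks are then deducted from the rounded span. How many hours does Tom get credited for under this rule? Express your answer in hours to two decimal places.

Today: in 10:16 AM→10:30 AM, out 6:19 PM→6:30 PM; 8 h 0 min − 60 min = 7 h 0 min

7.00 hours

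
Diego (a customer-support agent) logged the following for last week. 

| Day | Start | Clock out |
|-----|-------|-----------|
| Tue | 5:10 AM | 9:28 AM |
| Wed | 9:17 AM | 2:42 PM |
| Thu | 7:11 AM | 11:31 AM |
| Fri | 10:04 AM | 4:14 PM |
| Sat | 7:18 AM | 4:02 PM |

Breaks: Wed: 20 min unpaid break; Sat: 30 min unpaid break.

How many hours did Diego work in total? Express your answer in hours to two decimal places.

28.12 hours

Tue: 5:10 AM–9:28 AM = 4 h 18 min
Wed: 9:17 AM–2:42 PM = 5 h 25 min; less 20 min break → 5 h 5 min
Thu: 7:11 AM–11:31 AM = 4 h 20 min
Fri: 10:04 AM–4:14 PM = 6 h 10 min
Sat: 7:18 AM–4:02 PM = 8 h 44 min; less 30 min break → 8 h 14 min
Total: 4 h 18 min + 5 h 5 min + 4 h 20 min + 6 h 10 min + 8 h 14 min = 28 h 7 min.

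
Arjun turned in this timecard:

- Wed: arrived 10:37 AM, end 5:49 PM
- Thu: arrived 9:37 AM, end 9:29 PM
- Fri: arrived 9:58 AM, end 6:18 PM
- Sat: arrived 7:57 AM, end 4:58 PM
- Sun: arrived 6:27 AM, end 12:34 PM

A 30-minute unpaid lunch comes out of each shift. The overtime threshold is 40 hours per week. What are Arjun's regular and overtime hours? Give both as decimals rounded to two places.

Regular 40.00 hours, overtime 0.03 hours

Wed: 10:37 AM–5:49 PM = 7 h 12 min; less 30 min break → 6 h 42 min
Thu: 9:37 AM–9:29 PM = 11 h 52 min; less 30 min break → 11 h 22 min
Fri: 9:58 AM–6:18 PM = 8 h 20 min; less 30 min break → 7 h 50 min
Sat: 7:57 AM–4:58 PM = 9 h 1 min; less 30 min break → 8 h 31 min
Sun: 6:27 AM–12:34 PM = 6 h 7 min; less 30 min break → 5 h 37 min
Total worked: 40 h 2 min = 40.03 h.
Threshold 40 h → overtime 0 h 2 min, regular 40 h 0 min.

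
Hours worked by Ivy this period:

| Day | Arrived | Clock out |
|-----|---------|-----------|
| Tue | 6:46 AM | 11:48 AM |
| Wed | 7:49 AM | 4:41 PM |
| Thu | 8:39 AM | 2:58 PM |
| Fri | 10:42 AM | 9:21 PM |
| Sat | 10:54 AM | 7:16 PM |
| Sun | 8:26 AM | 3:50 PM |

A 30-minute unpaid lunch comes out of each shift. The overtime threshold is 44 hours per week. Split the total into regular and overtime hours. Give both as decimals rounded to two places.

Regular 43.63 hours, overtime 0.00 hours

Tue: 6:46 AM–11:48 AM = 5 h 2 min; less 30 min break → 4 h 32 min
Wed: 7:49 AM–4:41 PM = 8 h 52 min; less 30 min break → 8 h 22 min
Thu: 8:39 AM–2:58 PM = 6 h 19 min; less 30 min break → 5 h 49 min
Fri: 10:42 AM–9:21 PM = 10 h 39 min; less 30 min break → 10 h 9 min
Sat: 10:54 AM–7:16 PM = 8 h 22 min; less 30 min break → 7 h 52 min
Sun: 8:26 AM–3:50 PM = 7 h 24 min; less 30 min break → 6 h 54 min
Total worked: 43 h 38 min = 43.63 h.
Threshold 44 h → overtime 0 h 0 min, regular 43 h 38 min.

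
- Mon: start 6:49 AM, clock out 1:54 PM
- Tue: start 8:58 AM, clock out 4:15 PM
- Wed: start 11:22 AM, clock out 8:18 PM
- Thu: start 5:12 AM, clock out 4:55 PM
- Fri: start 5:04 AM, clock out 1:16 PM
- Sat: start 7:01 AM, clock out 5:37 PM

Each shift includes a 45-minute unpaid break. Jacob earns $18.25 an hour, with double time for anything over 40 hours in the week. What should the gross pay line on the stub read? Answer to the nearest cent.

Mon: 6:49 AM–1:54 PM = 7 h 5 min; less 45 min break → 6 h 20 min
Tue: 8:58 AM–4:15 PM = 7 h 17 min; less 45 min break → 6 h 32 min
Wed: 11:22 AM–8:18 PM = 8 h 56 min; less 45 min break → 8 h 11 min
Thu: 5:12 AM–4:55 PM = 11 h 43 min; less 45 min break → 10 h 58 min
Fri: 5:04 AM–1:16 PM = 8 h 12 min; less 45 min break → 7 h 27 min
Sat: 7:01 AM–5:37 PM = 10 h 36 min; less 45 min break → 9 h 51 min
Total worked: 49 h 19 min = 2959 min.
Regular 40 h 0 min = 2400 min at $18.25/h; overtime 9 h 19 min = 559 min at $36.50/h.
Pay = (2400 × $18.25 + 559 × $36.50) ÷ 60 = $1070.06.

$1070.06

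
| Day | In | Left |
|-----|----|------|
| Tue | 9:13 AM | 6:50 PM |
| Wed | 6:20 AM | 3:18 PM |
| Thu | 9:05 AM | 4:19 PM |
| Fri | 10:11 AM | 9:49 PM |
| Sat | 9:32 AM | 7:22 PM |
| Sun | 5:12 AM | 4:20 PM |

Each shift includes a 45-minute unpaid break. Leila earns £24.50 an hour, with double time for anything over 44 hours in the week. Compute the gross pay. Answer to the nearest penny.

£1563.92

Tue: 9:13 AM–6:50 PM = 9 h 37 min; less 45 min break → 8 h 52 min
Wed: 6:20 AM–3:18 PM = 8 h 58 min; less 45 min break → 8 h 13 min
Thu: 9:05 AM–4:19 PM = 7 h 14 min; less 45 min break → 6 h 29 min
Fri: 10:11 AM–9:49 PM = 11 h 38 min; less 45 min break → 10 h 53 min
Sat: 9:32 AM–7:22 PM = 9 h 50 min; less 45 min break → 9 h 5 min
Sun: 5:12 AM–4:20 PM = 11 h 8 min; less 45 min break → 10 h 23 min
Total worked: 53 h 55 min = 3235 min.
Regular 44 h 0 min = 2640 min at £24.50/h; overtime 9 h 55 min = 595 min at £49.00/h.
Pay = (2640 × £24.50 + 595 × £49.00) ÷ 60 = £1563.92.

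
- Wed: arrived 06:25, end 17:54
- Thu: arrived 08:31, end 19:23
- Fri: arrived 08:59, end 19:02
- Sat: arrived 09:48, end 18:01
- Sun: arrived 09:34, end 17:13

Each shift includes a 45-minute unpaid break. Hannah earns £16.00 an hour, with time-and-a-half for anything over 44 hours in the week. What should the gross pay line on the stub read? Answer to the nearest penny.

£716.40

Wed: 06:25–17:54 = 11 h 29 min; less 45 min break → 10 h 44 min
Thu: 08:31–19:23 = 10 h 52 min; less 45 min break → 10 h 7 min
Fri: 08:59–19:02 = 10 h 3 min; less 45 min break → 9 h 18 min
Sat: 09:48–18:01 = 8 h 13 min; less 45 min break → 7 h 28 min
Sun: 09:34–17:13 = 7 h 39 min; less 45 min break → 6 h 54 min
Total worked: 44 h 31 min = 2671 min.
Regular 44 h 0 min = 2640 min at £16.00/h; overtime 0 h 31 min = 31 min at £24.00/h.
Pay = (2640 × £16.00 + 31 × £24.00) ÷ 60 = £716.40.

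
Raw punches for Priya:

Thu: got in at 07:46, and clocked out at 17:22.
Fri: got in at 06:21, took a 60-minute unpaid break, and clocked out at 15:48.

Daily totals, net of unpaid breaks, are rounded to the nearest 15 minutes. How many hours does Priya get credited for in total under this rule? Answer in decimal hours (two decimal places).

Thu: 07:46–17:22 = 9 h 36 min → rounds to 9 h 30 min
Fri: 06:21–15:48 = 9 h 27 min − 60 min = 8 h 27 min → rounds to 8 h 30 min
Total credited: 18 h 0 min.

18.00 hours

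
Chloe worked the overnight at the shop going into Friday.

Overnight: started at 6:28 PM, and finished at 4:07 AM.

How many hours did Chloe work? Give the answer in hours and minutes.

Overnight: 6:28 PM → midnight = 5 h 32 min; midnight → 4:07 AM = 4 h 7 min; span 9 h 39 min

9 h 39 min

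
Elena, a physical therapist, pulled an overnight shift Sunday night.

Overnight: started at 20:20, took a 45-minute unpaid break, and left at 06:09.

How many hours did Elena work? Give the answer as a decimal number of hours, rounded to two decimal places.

Overnight: 20:20 → midnight = 3 h 40 min; midnight → 06:09 = 6 h 9 min; span 9 h 49 min; less 45 min break → 9 h 4 min

9.07 hours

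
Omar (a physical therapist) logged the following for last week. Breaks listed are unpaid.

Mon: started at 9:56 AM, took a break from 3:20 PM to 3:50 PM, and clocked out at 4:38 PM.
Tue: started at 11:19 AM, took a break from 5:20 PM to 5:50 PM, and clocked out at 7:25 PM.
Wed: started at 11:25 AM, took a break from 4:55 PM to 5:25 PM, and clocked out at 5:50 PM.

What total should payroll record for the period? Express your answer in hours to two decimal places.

19.72 hours

Mon: 9:56 AM–4:38 PM = 6 h 42 min; less 30 min break → 6 h 12 min
Tue: 11:19 AM–7:25 PM = 8 h 6 min; less 30 min break → 7 h 36 min
Wed: 11:25 AM–5:50 PM = 6 h 25 min; less 30 min break → 5 h 55 min
Total: 6 h 12 min + 7 h 36 min + 5 h 55 min = 19 h 43 min.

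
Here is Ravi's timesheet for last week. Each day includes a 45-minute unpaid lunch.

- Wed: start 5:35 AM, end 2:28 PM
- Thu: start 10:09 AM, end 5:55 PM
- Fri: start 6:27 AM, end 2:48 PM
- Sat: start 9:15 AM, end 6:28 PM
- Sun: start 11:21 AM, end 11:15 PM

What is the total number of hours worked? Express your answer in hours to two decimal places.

42.37 hours

Wed: 5:35 AM–2:28 PM = 8 h 53 min; less 45 min break → 8 h 8 min
Thu: 10:09 AM–5:55 PM = 7 h 46 min; less 45 min break → 7 h 1 min
Fri: 6:27 AM–2:48 PM = 8 h 21 min; less 45 min break → 7 h 36 min
Sat: 9:15 AM–6:28 PM = 9 h 13 min; less 45 min break → 8 h 28 min
Sun: 11:21 AM–11:15 PM = 11 h 54 min; less 45 min break → 11 h 9 min
Total: 8 h 8 min + 7 h 1 min + 7 h 36 min + 8 h 28 min + 11 h 9 min = 42 h 22 min.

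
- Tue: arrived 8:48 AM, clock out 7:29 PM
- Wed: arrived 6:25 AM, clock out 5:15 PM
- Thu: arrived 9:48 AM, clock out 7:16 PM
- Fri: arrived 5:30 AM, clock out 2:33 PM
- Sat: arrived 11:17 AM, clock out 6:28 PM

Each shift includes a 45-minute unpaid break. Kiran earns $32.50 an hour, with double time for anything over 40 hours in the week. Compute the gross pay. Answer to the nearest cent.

$1525.33

Tue: 8:48 AM–7:29 PM = 10 h 41 min; less 45 min break → 9 h 56 min
Wed: 6:25 AM–5:15 PM = 10 h 50 min; less 45 min break → 10 h 5 min
Thu: 9:48 AM–7:16 PM = 9 h 28 min; less 45 min break → 8 h 43 min
Fri: 5:30 AM–2:33 PM = 9 h 3 min; less 45 min break → 8 h 18 min
Sat: 11:17 AM–6:28 PM = 7 h 11 min; less 45 min break → 6 h 26 min
Total worked: 43 h 28 min = 2608 min.
Regular 40 h 0 min = 2400 min at $32.50/h; overtime 3 h 28 min = 208 min at $65.00/h.
Pay = (2400 × $32.50 + 208 × $65.00) ÷ 60 = $1525.33.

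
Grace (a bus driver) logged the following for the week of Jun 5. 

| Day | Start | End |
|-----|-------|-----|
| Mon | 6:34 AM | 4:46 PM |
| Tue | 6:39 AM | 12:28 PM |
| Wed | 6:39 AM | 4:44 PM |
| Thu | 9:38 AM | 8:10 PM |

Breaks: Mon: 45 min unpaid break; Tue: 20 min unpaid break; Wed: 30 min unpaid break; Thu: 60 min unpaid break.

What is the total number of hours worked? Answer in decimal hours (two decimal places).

34.05 hours

Mon: 6:34 AM–4:46 PM = 10 h 12 min; less 45 min break → 9 h 27 min
Tue: 6:39 AM–12:28 PM = 5 h 49 min; less 20 min break → 5 h 29 min
Wed: 6:39 AM–4:44 PM = 10 h 5 min; less 30 min break → 9 h 35 min
Thu: 9:38 AM–8:10 PM = 10 h 32 min; less 60 min break → 9 h 32 min
Total: 9 h 27 min + 5 h 29 min + 9 h 35 min + 9 h 32 min = 34 h 3 min.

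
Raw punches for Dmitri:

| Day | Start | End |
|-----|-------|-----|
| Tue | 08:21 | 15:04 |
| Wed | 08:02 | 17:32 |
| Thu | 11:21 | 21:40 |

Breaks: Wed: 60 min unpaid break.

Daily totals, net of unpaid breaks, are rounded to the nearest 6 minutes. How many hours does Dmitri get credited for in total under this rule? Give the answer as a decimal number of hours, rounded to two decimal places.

25.50 hours

Tue: 08:21–15:04 = 6 h 43 min → rounds to 6 h 42 min
Wed: 08:02–17:32 = 9 h 30 min − 60 min = 8 h 30 min → rounds to 8 h 30 min
Thu: 11:21–21:40 = 10 h 19 min → rounds to 10 h 18 min
Total credited: 25 h 30 min.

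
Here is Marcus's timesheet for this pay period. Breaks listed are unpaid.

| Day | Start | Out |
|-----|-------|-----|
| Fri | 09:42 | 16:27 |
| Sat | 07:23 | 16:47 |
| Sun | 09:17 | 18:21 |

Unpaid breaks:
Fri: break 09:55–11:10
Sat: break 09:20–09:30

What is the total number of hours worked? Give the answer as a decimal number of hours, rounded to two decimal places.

Fri: 09:42–16:27 = 6 h 45 min; less 75 min break → 5 h 30 min
Sat: 07:23–16:47 = 9 h 24 min; less 10 min break → 9 h 14 min
Sun: 09:17–18:21 = 9 h 4 min
Total: 5 h 30 min + 9 h 14 min + 9 h 4 min = 23 h 48 min.

23.80 hours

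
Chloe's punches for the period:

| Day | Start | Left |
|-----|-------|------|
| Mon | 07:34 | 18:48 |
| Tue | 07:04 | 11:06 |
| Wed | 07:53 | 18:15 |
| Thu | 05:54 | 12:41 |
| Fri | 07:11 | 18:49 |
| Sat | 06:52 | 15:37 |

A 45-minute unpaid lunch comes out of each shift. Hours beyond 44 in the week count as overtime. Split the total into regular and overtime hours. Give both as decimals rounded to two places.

Regular 44.00 hours, overtime 4.30 hours

Mon: 07:34–18:48 = 11 h 14 min; less 45 min break → 10 h 29 min
Tue: 07:04–11:06 = 4 h 2 min; less 45 min break → 3 h 17 min
Wed: 07:53–18:15 = 10 h 22 min; less 45 min break → 9 h 37 min
Thu: 05:54–12:41 = 6 h 47 min; less 45 min break → 6 h 2 min
Fri: 07:11–18:49 = 11 h 38 min; less 45 min break → 10 h 53 min
Sat: 06:52–15:37 = 8 h 45 min; less 45 min break → 8 h 0 min
Total worked: 48 h 18 min = 48.30 h.
Threshold 44 h → overtime 4 h 18 min, regular 44 h 0 min.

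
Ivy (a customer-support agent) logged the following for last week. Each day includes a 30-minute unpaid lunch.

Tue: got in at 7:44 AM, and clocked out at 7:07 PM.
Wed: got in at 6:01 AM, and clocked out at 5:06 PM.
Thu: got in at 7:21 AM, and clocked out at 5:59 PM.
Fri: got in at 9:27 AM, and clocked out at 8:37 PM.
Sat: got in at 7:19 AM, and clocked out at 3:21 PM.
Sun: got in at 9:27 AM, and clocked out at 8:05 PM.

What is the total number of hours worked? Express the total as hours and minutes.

59 h 56 min

Tue: 7:44 AM–7:07 PM = 11 h 23 min; less 30 min break → 10 h 53 min
Wed: 6:01 AM–5:06 PM = 11 h 5 min; less 30 min break → 10 h 35 min
Thu: 7:21 AM–5:59 PM = 10 h 38 min; less 30 min break → 10 h 8 min
Fri: 9:27 AM–8:37 PM = 11 h 10 min; less 30 min break → 10 h 40 min
Sat: 7:19 AM–3:21 PM = 8 h 2 min; less 30 min break → 7 h 32 min
Sun: 9:27 AM–8:05 PM = 10 h 38 min; less 30 min break → 10 h 8 min
Total: 10 h 53 min + 10 h 35 min + 10 h 8 min + 10 h 40 min + 7 h 32 min + 10 h 8 min = 59 h 56 min.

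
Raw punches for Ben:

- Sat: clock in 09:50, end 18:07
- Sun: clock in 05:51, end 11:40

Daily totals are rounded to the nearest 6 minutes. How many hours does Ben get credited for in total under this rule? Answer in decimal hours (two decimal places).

14.10 hours

Sat: 09:50–18:07 = 8 h 17 min → rounds to 8 h 18 min
Sun: 05:51–11:40 = 5 h 49 min → rounds to 5 h 48 min
Total credited: 14 h 6 min.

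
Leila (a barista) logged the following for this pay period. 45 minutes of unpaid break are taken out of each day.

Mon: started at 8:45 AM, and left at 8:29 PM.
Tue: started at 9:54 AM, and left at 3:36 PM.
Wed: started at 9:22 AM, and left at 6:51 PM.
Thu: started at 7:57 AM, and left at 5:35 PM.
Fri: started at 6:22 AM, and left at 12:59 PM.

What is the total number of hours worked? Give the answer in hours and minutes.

39 h 25 min

Mon: 8:45 AM–8:29 PM = 11 h 44 min; less 45 min break → 10 h 59 min
Tue: 9:54 AM–3:36 PM = 5 h 42 min; less 45 min break → 4 h 57 min
Wed: 9:22 AM–6:51 PM = 9 h 29 min; less 45 min break → 8 h 44 min
Thu: 7:57 AM–5:35 PM = 9 h 38 min; less 45 min break → 8 h 53 min
Fri: 6:22 AM–12:59 PM = 6 h 37 min; less 45 min break → 5 h 52 min
Total: 10 h 59 min + 4 h 57 min + 8 h 44 min + 8 h 53 min + 5 h 52 min = 39 h 25 min.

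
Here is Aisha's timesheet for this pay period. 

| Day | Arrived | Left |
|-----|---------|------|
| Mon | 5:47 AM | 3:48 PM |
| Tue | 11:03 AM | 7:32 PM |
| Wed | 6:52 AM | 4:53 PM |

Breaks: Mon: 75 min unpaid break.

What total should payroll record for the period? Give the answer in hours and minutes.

27 h 16 min

Mon: 5:47 AM–3:48 PM = 10 h 1 min; less 75 min break → 8 h 46 min
Tue: 11:03 AM–7:32 PM = 8 h 29 min
Wed: 6:52 AM–4:53 PM = 10 h 1 min
Total: 8 h 46 min + 8 h 29 min + 10 h 1 min = 27 h 16 min.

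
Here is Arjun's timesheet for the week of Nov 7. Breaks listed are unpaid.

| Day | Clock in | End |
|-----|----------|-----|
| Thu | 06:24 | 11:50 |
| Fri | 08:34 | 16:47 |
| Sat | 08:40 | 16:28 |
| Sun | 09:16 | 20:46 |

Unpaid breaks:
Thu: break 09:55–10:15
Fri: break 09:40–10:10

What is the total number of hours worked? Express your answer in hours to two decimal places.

Thu: 06:24–11:50 = 5 h 26 min; less 20 min break → 5 h 6 min
Fri: 08:34–16:47 = 8 h 13 min; less 30 min break → 7 h 43 min
Sat: 08:40–16:28 = 7 h 48 min
Sun: 09:16–20:46 = 11 h 30 min
Total: 5 h 6 min + 7 h 43 min + 7 h 48 min + 11 h 30 min = 32 h 7 min.

32.12 hours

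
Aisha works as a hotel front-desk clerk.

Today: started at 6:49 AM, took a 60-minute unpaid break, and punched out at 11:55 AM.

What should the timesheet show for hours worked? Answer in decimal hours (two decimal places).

4.10 hours

Today: 6:49 AM–11:55 AM = 5 h 6 min; less 60 min break → 4 h 6 min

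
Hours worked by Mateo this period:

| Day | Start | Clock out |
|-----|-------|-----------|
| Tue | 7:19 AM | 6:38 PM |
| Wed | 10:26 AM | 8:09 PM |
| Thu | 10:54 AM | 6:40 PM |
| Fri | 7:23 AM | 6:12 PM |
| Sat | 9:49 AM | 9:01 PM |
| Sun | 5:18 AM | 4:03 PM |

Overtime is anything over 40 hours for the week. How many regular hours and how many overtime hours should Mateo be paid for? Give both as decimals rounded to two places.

Tue: 7:19 AM–6:38 PM = 11 h 19 min
Wed: 10:26 AM–8:09 PM = 9 h 43 min
Thu: 10:54 AM–6:40 PM = 7 h 46 min
Fri: 7:23 AM–6:12 PM = 10 h 49 min
Sat: 9:49 AM–9:01 PM = 11 h 12 min
Sun: 5:18 AM–4:03 PM = 10 h 45 min
Total worked: 61 h 34 min = 61.57 h.
Threshold 40 h → overtime 21 h 34 min, regular 40 h 0 min.

Regular 40.00 hours, overtime 21.57 hours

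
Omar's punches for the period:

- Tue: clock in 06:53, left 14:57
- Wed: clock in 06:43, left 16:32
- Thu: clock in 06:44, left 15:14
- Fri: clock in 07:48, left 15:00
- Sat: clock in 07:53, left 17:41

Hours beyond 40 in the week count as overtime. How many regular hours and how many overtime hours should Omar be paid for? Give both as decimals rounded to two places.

Tue: 06:53–14:57 = 8 h 4 min
Wed: 06:43–16:32 = 9 h 49 min
Thu: 06:44–15:14 = 8 h 30 min
Fri: 07:48–15:00 = 7 h 12 min
Sat: 07:53–17:41 = 9 h 48 min
Total worked: 43 h 23 min = 43.38 h.
Threshold 40 h → overtime 3 h 23 min, regular 40 h 0 min.

Regular 40.00 hours, overtime 3.38 hours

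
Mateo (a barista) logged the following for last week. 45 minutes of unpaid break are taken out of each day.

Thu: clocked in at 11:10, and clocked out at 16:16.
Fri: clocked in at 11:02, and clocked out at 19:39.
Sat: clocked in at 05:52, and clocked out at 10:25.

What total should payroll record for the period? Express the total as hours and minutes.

Thu: 11:10–16:16 = 5 h 6 min; less 45 min break → 4 h 21 min
Fri: 11:02–19:39 = 8 h 37 min; less 45 min break → 7 h 52 min
Sat: 05:52–10:25 = 4 h 33 min; less 45 min break → 3 h 48 min
Total: 4 h 21 min + 7 h 52 min + 3 h 48 min = 16 h 1 min.

16 h 1 min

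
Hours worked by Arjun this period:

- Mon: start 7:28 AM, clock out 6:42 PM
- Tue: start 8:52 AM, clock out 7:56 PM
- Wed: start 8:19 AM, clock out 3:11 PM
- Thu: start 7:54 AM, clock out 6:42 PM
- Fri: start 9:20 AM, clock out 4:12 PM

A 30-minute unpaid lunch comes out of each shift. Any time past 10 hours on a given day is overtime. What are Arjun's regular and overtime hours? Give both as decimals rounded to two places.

Mon: 7:28 AM–6:42 PM = 11 h 14 min; less 30 min break → 10 h 44 min
Tue: 8:52 AM–7:56 PM = 11 h 4 min; less 30 min break → 10 h 34 min
Wed: 8:19 AM–3:11 PM = 6 h 52 min; less 30 min break → 6 h 22 min
Thu: 7:54 AM–6:42 PM = 10 h 48 min; less 30 min break → 10 h 18 min
Fri: 9:20 AM–4:12 PM = 6 h 52 min; less 30 min break → 6 h 22 min
Mon reg 10 h 0 min / OT 0 h 44 min; Tue reg 10 h 0 min / OT 0 h 34 min; Wed reg 6 h 22 min / OT 0 h 0 min; Thu reg 10 h 0 min / OT 0 h 18 min; Fri reg 6 h 22 min / OT 0 h 0 min.
Totals: regular 42 h 44 min, overtime 1 h 36 min.

Regular 42.73 hours, overtime 1.60 hours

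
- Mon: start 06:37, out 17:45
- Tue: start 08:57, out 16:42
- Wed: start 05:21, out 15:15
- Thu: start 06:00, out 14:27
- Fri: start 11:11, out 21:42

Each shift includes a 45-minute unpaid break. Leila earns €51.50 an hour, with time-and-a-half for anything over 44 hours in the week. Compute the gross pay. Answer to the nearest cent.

Mon: 06:37–17:45 = 11 h 8 min; less 45 min break → 10 h 23 min
Tue: 08:57–16:42 = 7 h 45 min; less 45 min break → 7 h 0 min
Wed: 05:21–15:15 = 9 h 54 min; less 45 min break → 9 h 9 min
Thu: 06:00–14:27 = 8 h 27 min; less 45 min break → 7 h 42 min
Fri: 11:11–21:42 = 10 h 31 min; less 45 min break → 9 h 46 min
Total worked: 44 h 0 min = 2640 min.
Regular 44 h 0 min = 2640 min at €51.50/h; overtime 0 h 0 min = 0 min at €77.25/h.
Pay = (2640 × €51.50 + 0 × €77.25) ÷ 60 = €2266.00.

€2266.00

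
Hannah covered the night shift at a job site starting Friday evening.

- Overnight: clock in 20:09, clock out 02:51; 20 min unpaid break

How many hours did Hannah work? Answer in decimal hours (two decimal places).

Overnight: 20:09 → midnight = 3 h 51 min; midnight → 02:51 = 2 h 51 min; span 6 h 42 min; less 20 min break → 6 h 22 min

6.37 hours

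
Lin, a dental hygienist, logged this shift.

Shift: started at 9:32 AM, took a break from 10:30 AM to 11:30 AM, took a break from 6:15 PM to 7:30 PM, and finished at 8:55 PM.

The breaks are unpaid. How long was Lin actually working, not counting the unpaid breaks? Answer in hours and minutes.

9 h 8 min

Shift: 9:32 AM–8:55 PM = 11 h 23 min; less 135 min break → 9 h 8 min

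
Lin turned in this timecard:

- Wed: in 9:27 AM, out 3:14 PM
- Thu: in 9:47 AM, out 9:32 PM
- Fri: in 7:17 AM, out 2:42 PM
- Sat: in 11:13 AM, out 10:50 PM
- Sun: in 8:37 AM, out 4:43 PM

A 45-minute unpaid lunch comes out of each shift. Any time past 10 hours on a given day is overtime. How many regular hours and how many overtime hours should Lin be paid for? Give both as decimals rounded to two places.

Regular 39.05 hours, overtime 1.87 hours

Wed: 9:27 AM–3:14 PM = 5 h 47 min; less 45 min break → 5 h 2 min
Thu: 9:47 AM–9:32 PM = 11 h 45 min; less 45 min break → 11 h 0 min
Fri: 7:17 AM–2:42 PM = 7 h 25 min; less 45 min break → 6 h 40 min
Sat: 11:13 AM–10:50 PM = 11 h 37 min; less 45 min break → 10 h 52 min
Sun: 8:37 AM–4:43 PM = 8 h 6 min; less 45 min break → 7 h 21 min
Wed reg 5 h 2 min / OT 0 h 0 min; Thu reg 10 h 0 min / OT 1 h 0 min; Fri reg 6 h 40 min / OT 0 h 0 min; Sat reg 10 h 0 min / OT 0 h 52 min; Sun reg 7 h 21 min / OT 0 h 0 min.
Totals: regular 39 h 3 min, overtime 1 h 52 min.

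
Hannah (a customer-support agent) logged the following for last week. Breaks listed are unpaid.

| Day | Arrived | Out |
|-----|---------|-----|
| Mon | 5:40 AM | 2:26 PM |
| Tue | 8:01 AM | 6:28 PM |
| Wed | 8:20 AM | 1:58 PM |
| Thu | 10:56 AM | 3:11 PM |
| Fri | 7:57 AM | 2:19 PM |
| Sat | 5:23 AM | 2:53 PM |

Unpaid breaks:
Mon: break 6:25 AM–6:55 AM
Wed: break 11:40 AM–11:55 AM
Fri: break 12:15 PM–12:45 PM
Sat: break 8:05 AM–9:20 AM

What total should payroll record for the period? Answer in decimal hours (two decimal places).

42.47 hours

Mon: 5:40 AM–2:26 PM = 8 h 46 min; less 30 min break → 8 h 16 min
Tue: 8:01 AM–6:28 PM = 10 h 27 min
Wed: 8:20 AM–1:58 PM = 5 h 38 min; less 15 min break → 5 h 23 min
Thu: 10:56 AM–3:11 PM = 4 h 15 min
Fri: 7:57 AM–2:19 PM = 6 h 22 min; less 30 min break → 5 h 52 min
Sat: 5:23 AM–2:53 PM = 9 h 30 min; less 75 min break → 8 h 15 min
Total: 8 h 16 min + 10 h 27 min + 5 h 23 min + 4 h 15 min + 5 h 52 min + 8 h 15 min = 42 h 28 min.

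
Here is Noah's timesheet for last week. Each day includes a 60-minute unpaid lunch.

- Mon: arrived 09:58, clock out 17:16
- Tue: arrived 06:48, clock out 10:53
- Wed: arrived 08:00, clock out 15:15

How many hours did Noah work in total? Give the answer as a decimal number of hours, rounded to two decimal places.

15.63 hours

Mon: 09:58–17:16 = 7 h 18 min; less 60 min break → 6 h 18 min
Tue: 06:48–10:53 = 4 h 5 min; less 60 min break → 3 h 5 min
Wed: 08:00–15:15 = 7 h 15 min; less 60 min break → 6 h 15 min
Total: 6 h 18 min + 3 h 5 min + 6 h 15 min = 15 h 38 min.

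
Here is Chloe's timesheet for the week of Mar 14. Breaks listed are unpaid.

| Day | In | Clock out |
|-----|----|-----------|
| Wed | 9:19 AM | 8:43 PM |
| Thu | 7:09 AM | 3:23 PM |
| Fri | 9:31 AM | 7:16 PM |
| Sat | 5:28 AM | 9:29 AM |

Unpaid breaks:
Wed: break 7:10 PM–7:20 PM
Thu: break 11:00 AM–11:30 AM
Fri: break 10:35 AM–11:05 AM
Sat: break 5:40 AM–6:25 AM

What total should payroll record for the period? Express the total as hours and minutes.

Wed: 9:19 AM–8:43 PM = 11 h 24 min; less 10 min break → 11 h 14 min
Thu: 7:09 AM–3:23 PM = 8 h 14 min; less 30 min break → 7 h 44 min
Fri: 9:31 AM–7:16 PM = 9 h 45 min; less 30 min break → 9 h 15 min
Sat: 5:28 AM–9:29 AM = 4 h 1 min; less 45 min break → 3 h 16 min
Total: 11 h 14 min + 7 h 44 min + 9 h 15 min + 3 h 16 min = 31 h 29 min.

31 h 29 min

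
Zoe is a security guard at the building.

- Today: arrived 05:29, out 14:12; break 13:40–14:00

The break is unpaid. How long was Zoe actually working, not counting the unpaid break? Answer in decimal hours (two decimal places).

Today: 05:29–14:12 = 8 h 43 min; less 20 min break → 8 h 23 min

8.38 hours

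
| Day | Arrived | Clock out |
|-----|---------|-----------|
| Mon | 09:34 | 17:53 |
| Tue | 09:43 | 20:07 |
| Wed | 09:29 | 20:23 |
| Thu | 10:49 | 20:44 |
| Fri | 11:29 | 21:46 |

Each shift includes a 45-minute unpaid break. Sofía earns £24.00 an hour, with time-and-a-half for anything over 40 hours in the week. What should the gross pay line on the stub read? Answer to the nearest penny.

Mon: 09:34–17:53 = 8 h 19 min; less 45 min break → 7 h 34 min
Tue: 09:43–20:07 = 10 h 24 min; less 45 min break → 9 h 39 min
Wed: 09:29–20:23 = 10 h 54 min; less 45 min break → 10 h 9 min
Thu: 10:49–20:44 = 9 h 55 min; less 45 min break → 9 h 10 min
Fri: 11:29–21:46 = 10 h 17 min; less 45 min break → 9 h 32 min
Total worked: 46 h 4 min = 2764 min.
Regular 40 h 0 min = 2400 min at £24.00/h; overtime 6 h 4 min = 364 min at £36.00/h.
Pay = (2400 × £24.00 + 364 × £36.00) ÷ 60 = £1178.40.

£1178.40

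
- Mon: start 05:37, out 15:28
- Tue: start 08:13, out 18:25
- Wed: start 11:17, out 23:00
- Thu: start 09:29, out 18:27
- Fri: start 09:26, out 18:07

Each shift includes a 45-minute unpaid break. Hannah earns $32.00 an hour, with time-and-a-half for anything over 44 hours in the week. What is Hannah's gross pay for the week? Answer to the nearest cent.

$1488.00

Mon: 05:37–15:28 = 9 h 51 min; less 45 min break → 9 h 6 min
Tue: 08:13–18:25 = 10 h 12 min; less 45 min break → 9 h 27 min
Wed: 11:17–23:00 = 11 h 43 min; less 45 min break → 10 h 58 min
Thu: 09:29–18:27 = 8 h 58 min; less 45 min break → 8 h 13 min
Fri: 09:26–18:07 = 8 h 41 min; less 45 min break → 7 h 56 min
Total worked: 45 h 40 min = 2740 min.
Regular 44 h 0 min = 2640 min at $32.00/h; overtime 1 h 40 min = 100 min at $48.00/h.
Pay = (2640 × $32.00 + 100 × $48.00) ÷ 60 = $1488.00.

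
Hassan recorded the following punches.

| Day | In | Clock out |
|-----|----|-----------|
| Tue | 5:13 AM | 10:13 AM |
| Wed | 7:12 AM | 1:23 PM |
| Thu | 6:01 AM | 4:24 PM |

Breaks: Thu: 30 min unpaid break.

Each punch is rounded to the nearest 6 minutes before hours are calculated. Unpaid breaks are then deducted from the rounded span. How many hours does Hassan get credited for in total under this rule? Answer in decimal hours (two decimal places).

Tue: in 5:13 AM→5:12 AM, out 10:13 AM→10:12 AM; 5 h 0 min
Wed: in 7:12 AM→7:12 AM, out 1:23 PM→1:24 PM; 6 h 12 min
Thu: in 6:01 AM→6:00 AM, out 4:24 PM→4:24 PM; 10 h 24 min − 30 min = 9 h 54 min
Total credited: 21 h 6 min.

21.10 hours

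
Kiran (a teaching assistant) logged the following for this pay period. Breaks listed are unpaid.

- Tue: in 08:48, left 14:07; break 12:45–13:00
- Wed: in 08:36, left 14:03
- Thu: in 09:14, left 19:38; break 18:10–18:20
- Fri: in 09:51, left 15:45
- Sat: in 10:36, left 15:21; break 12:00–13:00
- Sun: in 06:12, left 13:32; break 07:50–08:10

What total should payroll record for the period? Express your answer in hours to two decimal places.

37.40 hours

Tue: 08:48–14:07 = 5 h 19 min; less 15 min break → 5 h 4 min
Wed: 08:36–14:03 = 5 h 27 min
Thu: 09:14–19:38 = 10 h 24 min; less 10 min break → 10 h 14 min
Fri: 09:51–15:45 = 5 h 54 min
Sat: 10:36–15:21 = 4 h 45 min; less 60 min break → 3 h 45 min
Sun: 06:12–13:32 = 7 h 20 min; less 20 min break → 7 h 0 min
Total: 5 h 4 min + 5 h 27 min + 10 h 14 min + 5 h 54 min + 3 h 45 min + 7 h 0 min = 37 h 24 min.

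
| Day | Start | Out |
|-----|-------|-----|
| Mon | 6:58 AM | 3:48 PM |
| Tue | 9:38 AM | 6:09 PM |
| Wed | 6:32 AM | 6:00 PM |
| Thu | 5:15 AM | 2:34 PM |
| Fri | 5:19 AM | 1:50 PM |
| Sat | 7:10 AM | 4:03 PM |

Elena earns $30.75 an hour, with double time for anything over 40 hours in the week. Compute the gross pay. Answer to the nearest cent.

Mon: 6:58 AM–3:48 PM = 8 h 50 min
Tue: 9:38 AM–6:09 PM = 8 h 31 min
Wed: 6:32 AM–6:00 PM = 11 h 28 min
Thu: 5:15 AM–2:34 PM = 9 h 19 min
Fri: 5:19 AM–1:50 PM = 8 h 31 min
Sat: 7:10 AM–4:03 PM = 8 h 53 min
Total worked: 55 h 32 min = 3332 min.
Regular 40 h 0 min = 2400 min at $30.75/h; overtime 15 h 32 min = 932 min at $61.50/h.
Pay = (2400 × $30.75 + 932 × $61.50) ÷ 60 = $2185.30.

$2185.30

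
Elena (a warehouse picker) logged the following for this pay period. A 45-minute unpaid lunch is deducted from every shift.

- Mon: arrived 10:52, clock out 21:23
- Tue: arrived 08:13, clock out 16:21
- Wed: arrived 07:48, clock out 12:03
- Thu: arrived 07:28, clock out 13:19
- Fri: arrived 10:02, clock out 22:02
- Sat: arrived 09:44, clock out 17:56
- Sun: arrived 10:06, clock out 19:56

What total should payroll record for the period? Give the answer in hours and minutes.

Mon: 10:52–21:23 = 10 h 31 min; less 45 min break → 9 h 46 min
Tue: 08:13–16:21 = 8 h 8 min; less 45 min break → 7 h 23 min
Wed: 07:48–12:03 = 4 h 15 min; less 45 min break → 3 h 30 min
Thu: 07:28–13:19 = 5 h 51 min; less 45 min break → 5 h 6 min
Fri: 10:02–22:02 = 12 h 0 min; less 45 min break → 11 h 15 min
Sat: 09:44–17:56 = 8 h 12 min; less 45 min break → 7 h 27 min
Sun: 10:06–19:56 = 9 h 50 min; less 45 min break → 9 h 5 min
Total: 9 h 46 min + 7 h 23 min + 3 h 30 min + 5 h 6 min + 11 h 15 min + 7 h 27 min + 9 h 5 min = 53 h 32 min.

53 h 32 min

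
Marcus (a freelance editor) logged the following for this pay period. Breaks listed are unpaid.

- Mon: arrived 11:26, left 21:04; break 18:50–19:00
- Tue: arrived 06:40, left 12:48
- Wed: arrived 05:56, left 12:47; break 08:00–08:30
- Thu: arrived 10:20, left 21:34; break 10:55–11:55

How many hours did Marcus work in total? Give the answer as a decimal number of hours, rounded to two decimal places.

32.18 hours

Mon: 11:26–21:04 = 9 h 38 min; less 10 min break → 9 h 28 min
Tue: 06:40–12:48 = 6 h 8 min
Wed: 05:56–12:47 = 6 h 51 min; less 30 min break → 6 h 21 min
Thu: 10:20–21:34 = 11 h 14 min; less 60 min break → 10 h 14 min
Total: 9 h 28 min + 6 h 8 min + 6 h 21 min + 10 h 14 min = 32 h 11 min.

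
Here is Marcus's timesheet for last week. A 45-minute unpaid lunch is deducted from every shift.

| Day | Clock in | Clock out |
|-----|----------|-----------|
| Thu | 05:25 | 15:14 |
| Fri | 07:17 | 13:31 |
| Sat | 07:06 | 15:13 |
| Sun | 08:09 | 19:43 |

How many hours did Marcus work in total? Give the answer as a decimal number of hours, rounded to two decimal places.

32.73 hours

Thu: 05:25–15:14 = 9 h 49 min; less 45 min break → 9 h 4 min
Fri: 07:17–13:31 = 6 h 14 min; less 45 min break → 5 h 29 min
Sat: 07:06–15:13 = 8 h 7 min; less 45 min break → 7 h 22 min
Sun: 08:09–19:43 = 11 h 34 min; less 45 min break → 10 h 49 min
Total: 9 h 4 min + 5 h 29 min + 7 h 22 min + 10 h 49 min = 32 h 44 min.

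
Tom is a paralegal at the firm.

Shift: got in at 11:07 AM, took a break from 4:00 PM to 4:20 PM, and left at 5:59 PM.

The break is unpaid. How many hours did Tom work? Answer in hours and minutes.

Shift: 11:07 AM–5:59 PM = 6 h 52 min; less 20 min break → 6 h 32 min

6 h 32 min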